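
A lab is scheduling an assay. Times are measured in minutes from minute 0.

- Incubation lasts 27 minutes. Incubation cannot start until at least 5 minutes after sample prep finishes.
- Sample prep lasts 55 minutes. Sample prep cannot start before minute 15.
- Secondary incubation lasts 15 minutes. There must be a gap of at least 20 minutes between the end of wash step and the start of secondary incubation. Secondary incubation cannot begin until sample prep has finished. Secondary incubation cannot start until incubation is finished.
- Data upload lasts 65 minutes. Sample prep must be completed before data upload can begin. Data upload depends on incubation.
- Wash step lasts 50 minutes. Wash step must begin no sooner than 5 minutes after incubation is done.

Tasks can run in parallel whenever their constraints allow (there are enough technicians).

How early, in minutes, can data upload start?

Sample prep cannot begin until its own release at minute 15. It runs from minute 15 to 15 + 55 = minute 70.
Incubation waits on sample prep (finishes minute 70, plus 5-minute gap → minute 75), so it starts at minute 75 and finishes at 75 + 27 = minute 102.
Data upload waits on sample prep (finishes minute 70); incubation (finishes minute 102). The latest of these is minute 102, which is the earliest data upload can start.

102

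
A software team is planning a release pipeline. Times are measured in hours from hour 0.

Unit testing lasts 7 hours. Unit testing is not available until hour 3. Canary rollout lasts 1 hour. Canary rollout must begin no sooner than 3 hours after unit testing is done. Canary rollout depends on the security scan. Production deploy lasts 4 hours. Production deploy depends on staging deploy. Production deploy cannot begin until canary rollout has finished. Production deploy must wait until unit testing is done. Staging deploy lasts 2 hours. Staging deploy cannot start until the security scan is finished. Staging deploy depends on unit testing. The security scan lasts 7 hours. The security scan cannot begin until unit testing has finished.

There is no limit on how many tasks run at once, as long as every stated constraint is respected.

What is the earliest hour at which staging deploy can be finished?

19

Unit testing cannot begin until its own release at hour 3. It runs from hour 3 to 3 + 7 = hour 10.
After unit testing (finishes hour 10), the security scan can start at hour 10 and finishes at hour 17.
Staging deploy has to wait for the security scan (finishes hour 17); unit testing (finishes hour 10). The latest of these is hour 17, so staging deploy runs hour 17 to 17 + 2 = hour 19.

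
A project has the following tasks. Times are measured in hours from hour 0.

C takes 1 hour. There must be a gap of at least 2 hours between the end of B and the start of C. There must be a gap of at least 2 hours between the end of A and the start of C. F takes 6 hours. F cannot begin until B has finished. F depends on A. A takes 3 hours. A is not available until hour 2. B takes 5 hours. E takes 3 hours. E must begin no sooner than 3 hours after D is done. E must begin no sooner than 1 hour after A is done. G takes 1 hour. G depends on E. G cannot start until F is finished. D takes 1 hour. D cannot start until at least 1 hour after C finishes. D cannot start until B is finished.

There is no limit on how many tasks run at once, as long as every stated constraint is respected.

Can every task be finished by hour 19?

B can start immediately at hour 0; it finishes at hour 5.
A waits on its own release at hour 2, so it starts at hour 2 and finishes at 2 + 3 = hour 5.
F needs all of B (finishes hour 5); A (finishes hour 5). That puts its earliest start at hour 5; it finishes at 5 + 6 = hour 11.
C has to wait for B (finishes hour 5, plus 2-hour gap → hour 7); A (finishes hour 5, plus 2-hour gap → hour 7). The latest of these is hour 7, so C runs hour 7 to 7 + 1 = hour 8.
D has to wait for C (finishes hour 8, plus 1-hour gap → hour 9); B (finishes hour 5). The latest of these is hour 9, so D runs hour 9 to 9 + 1 = hour 10.
E needs all of D (finishes hour 10, plus 3-hour gap → hour 13); A (finishes hour 5, plus 1-hour gap → hour 6). That puts its earliest start at hour 13; it finishes at 13 + 3 = hour 16.
G has to wait for E (finishes hour 16); F (finishes hour 11). The latest of these is hour 16, so G runs hour 16 to 16 + 1 = hour 17.
Every task is finished by hour 17, which is no later than the deadline of 19, so the schedule is feasible.

Yes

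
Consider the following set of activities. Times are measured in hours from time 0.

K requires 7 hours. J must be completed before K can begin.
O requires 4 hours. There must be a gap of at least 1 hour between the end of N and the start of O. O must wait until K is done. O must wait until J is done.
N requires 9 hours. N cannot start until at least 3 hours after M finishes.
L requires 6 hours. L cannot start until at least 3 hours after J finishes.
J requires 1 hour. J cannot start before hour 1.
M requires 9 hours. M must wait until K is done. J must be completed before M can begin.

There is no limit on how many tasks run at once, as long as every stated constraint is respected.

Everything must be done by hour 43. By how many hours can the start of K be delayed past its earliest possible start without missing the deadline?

8

J waits on its own release at hour 1, so it starts at hour 1 and finishes at 1 + 1 = hour 2.
K cannot begin until J (finishes hour 2). It runs from hour 2 to 2 + 7 = hour 9.

Working backward from the deadline:
O must finish by hour 43; it takes 4 hours, so it must start by 43 − 4 = hour 39.
Since O (must start by hour 39, minus 1-hour gap → hour 38) depends on it, N must finish by hour 38. Backing off its 9-hour duration gives a latest start of hour 29.
Since N (must start by hour 29, minus 3-hour gap → hour 26) depends on it, M must finish by hour 26. Backing off its 9-hour duration gives a latest start of hour 17.
K must finish in time for M (must start by hour 17); O (must start by hour 39). The tightest is hour 17, so K must start by 17 − 7 = hour 10.
So K can start as early as hour 2 and as late as hour 10, giving 10 − 2 = 8 hours of slack.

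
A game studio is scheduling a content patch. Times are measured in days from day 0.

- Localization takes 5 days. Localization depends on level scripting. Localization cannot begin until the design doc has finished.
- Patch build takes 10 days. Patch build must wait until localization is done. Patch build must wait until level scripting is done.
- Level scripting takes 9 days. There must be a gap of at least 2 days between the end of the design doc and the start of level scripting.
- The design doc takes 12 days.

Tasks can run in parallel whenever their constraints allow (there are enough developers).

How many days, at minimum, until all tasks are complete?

38

The design doc can start immediately at day 0; it finishes at day 12.
Level scripting waits on the design doc (finishes day 12, plus 2-day gap → day 14), so it starts at day 14 and finishes at 14 + 9 = day 23.
Localization needs all of level scripting (finishes day 23); the design doc (finishes day 12). That puts its earliest start at day 23; it finishes at 23 + 5 = day 28.
Patch build needs all of localization (finishes day 28); level scripting (finishes day 23). That puts its earliest start at day 28; it finishes at 28 + 10 = day 38.
All tasks are finished once the last one completes. Finish times: The design doc at 12, Level scripting at 23, Localization at 28, Patch build at 38. The latest is day 38.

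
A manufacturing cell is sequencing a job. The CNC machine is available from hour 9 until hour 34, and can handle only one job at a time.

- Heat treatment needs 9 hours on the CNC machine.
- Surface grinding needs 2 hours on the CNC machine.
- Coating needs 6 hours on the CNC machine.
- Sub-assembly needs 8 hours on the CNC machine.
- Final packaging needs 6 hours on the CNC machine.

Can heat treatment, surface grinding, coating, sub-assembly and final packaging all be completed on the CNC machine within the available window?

No

The CNC machine window is 34 − 9 = 25 hours.
Running back to back, the jobs need 9 + 2 + 6 + 8 + 6 = 31 hours on the CNC machine.
Since 31 > 25, they cannot all fit.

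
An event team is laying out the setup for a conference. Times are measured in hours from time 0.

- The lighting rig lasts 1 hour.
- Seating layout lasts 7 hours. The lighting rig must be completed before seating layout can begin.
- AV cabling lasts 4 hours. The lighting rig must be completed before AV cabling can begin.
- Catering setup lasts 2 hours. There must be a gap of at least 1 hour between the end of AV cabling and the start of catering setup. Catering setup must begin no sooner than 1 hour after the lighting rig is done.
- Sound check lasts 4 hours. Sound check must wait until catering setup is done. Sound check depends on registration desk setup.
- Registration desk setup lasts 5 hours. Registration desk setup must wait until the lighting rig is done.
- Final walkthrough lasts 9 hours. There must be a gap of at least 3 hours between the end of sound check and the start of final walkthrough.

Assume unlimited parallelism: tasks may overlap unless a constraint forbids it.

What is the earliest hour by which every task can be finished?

The lighting rig can start immediately at hour 0; it finishes at hour 1.
After the lighting rig (finishes hour 1), registration desk setup can start at hour 1 and finishes at hour 6.
After the lighting rig (finishes hour 1), seating layout can start at hour 1 and finishes at hour 8.
AV cabling waits on the lighting rig (finishes hour 1), so it starts at hour 1 and finishes at 1 + 4 = hour 5.
For catering setup: AV cabling (finishes hour 5, plus 1-hour gap → hour 6); the lighting rig (finishes hour 1, plus 1-hour gap → hour 2). Taking the maximum gives a start of hour 6, and it finishes at 6 + 2 = hour 8.
Sound check has to wait for catering setup (finishes hour 8); registration desk setup (finishes hour 6). The latest of these is hour 8, so sound check runs hour 8 to 8 + 4 = hour 12.
Final walkthrough cannot begin until sound check (finishes hour 12, plus 3-hour gap → hour 15). It runs from hour 15 to 15 + 9 = hour 24.
All tasks are finished once the last one completes. Finish times: The lighting rig at 1, AV cabling at 5, Seating layout at 8, Registration desk setup at 6, Catering setup at 8, Sound check at 12, Final walkthrough at 24. The latest is hour 24.

24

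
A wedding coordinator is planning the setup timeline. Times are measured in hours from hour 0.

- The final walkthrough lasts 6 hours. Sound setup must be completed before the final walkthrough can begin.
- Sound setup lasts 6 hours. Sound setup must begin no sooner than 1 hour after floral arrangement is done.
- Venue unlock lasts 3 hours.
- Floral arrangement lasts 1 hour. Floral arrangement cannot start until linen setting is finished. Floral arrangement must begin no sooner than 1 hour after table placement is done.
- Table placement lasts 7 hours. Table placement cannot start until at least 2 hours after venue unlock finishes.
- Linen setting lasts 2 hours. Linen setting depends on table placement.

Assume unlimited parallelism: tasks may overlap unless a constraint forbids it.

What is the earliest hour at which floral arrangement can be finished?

15

Nothing blocks venue unlock, so it runs from hour 0 to hour 3.
After venue unlock (finishes hour 3, plus 2-hour gap → hour 5), table placement can start at hour 5 and finishes at hour 12.
Linen setting cannot begin until table placement (finishes hour 12). It runs from hour 12 to 12 + 2 = hour 14.
Floral arrangement has to wait for linen setting (finishes hour 14); table placement (finishes hour 12, plus 1-hour gap → hour 13). The latest of these is hour 14, so floral arrangement runs hour 14 to 14 + 1 = hour 15.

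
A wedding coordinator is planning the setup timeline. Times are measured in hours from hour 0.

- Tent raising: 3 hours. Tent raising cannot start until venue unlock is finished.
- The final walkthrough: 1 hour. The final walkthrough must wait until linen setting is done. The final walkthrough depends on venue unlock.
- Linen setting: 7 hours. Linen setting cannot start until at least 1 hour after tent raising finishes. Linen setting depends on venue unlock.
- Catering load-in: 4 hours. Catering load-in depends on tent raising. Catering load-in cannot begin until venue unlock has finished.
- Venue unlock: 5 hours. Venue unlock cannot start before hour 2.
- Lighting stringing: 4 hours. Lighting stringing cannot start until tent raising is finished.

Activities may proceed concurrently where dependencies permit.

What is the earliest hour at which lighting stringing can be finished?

14

After its own release at hour 2, venue unlock can start at hour 2 and finishes at hour 7.
Tent raising cannot begin until venue unlock (finishes hour 7). It runs from hour 7 to 7 + 3 = hour 10.
Lighting stringing waits on tent raising (finishes hour 10), so it starts at hour 10 and finishes at 10 + 4 = hour 14.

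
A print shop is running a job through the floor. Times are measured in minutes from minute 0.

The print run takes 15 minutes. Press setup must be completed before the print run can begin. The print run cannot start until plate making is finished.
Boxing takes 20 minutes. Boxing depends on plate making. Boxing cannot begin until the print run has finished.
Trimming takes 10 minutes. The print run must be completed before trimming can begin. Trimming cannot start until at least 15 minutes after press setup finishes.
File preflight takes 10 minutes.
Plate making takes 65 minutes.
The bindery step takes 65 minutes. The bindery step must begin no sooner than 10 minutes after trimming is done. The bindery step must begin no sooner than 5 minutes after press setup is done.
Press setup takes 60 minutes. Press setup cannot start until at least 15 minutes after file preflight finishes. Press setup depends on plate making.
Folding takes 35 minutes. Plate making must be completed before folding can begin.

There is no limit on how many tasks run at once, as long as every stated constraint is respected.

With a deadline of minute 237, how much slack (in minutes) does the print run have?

12

Nothing blocks plate making, so it runs from minute 0 to minute 65.
Nothing blocks file preflight, so it runs from minute 0 to minute 10.
Press setup cannot start until file preflight (finishes minute 10, plus 15-minute gap → minute 25); plate making (finishes minute 65). The controlling bound is minute 65, so press setup finishes at 65 + 60 = minute 125.
The print run needs all of press setup (finishes minute 125); plate making (finishes minute 65). That puts its earliest start at minute 125; it finishes at 125 + 15 = minute 140.

Working backward from the deadline:
The bindery step has no dependents, so it just needs to finish by minute 237. Starting by 237 − 65 = minute 172 achieves that.
Trimming has to be done before the bindery step (must start by minute 172, minus 10-minute gap → minute 162). That means finishing by minute 162, i.e. starting by 162 − 10 = minute 152.
Boxing has no dependents, so it just needs to finish by minute 237. Starting by 237 − 20 = minute 217 achieves that.
The print run feeds trimming (must start by minute 152); boxing (must start by minute 217). Taking the minimum, the print run must finish by minute 152 and start by 152 − 15 = minute 137.
So the print run can start as early as minute 125 and as late as minute 137, giving 137 − 125 = 12 minutes of slack.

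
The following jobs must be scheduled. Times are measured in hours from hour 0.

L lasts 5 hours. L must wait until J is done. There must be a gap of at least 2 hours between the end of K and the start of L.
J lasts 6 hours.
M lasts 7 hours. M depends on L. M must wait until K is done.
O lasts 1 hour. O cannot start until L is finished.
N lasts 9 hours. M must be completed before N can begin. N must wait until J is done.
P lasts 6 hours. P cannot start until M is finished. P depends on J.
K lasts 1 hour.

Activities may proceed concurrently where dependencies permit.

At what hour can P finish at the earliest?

K can start immediately at hour 0; it finishes at hour 1.
Nothing blocks J, so it runs from hour 0 to hour 6.
L needs all of J (finishes hour 6); K (finishes hour 1, plus 2-hour gap → hour 3). That puts its earliest start at hour 6; it finishes at 6 + 5 = hour 11.
For M: L (finishes hour 11); K (finishes hour 1). Taking the maximum gives a start of hour 11, and it finishes at 11 + 7 = hour 18.
For P: M (finishes hour 18); J (finishes hour 6). Taking the maximum gives a start of hour 18, and it finishes at 18 + 6 = hour 24.

24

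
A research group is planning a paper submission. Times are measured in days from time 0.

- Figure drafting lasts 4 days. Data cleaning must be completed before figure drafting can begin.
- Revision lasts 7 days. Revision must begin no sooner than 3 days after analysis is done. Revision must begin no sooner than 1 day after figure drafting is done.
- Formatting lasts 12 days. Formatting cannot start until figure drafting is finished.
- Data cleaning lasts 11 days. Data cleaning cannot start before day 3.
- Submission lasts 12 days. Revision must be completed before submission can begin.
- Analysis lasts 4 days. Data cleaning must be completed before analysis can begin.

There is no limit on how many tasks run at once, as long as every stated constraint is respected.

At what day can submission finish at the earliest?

Data cleaning cannot begin until its own release at day 3. It runs from day 3 to 3 + 11 = day 14.
Figure drafting cannot begin until data cleaning (finishes day 14). It runs from day 14 to 14 + 4 = day 18.
After data cleaning (finishes day 14), analysis can start at day 14 and finishes at day 18.
For revision: analysis (finishes day 18, plus 3-day gap → day 21); figure drafting (finishes day 18, plus 1-day gap → day 19). Taking the maximum gives a start of day 21, and it finishes at 21 + 7 = day 28.
Submission waits on revision (finishes day 28), so it starts at day 28 and finishes at 28 + 12 = day 40.

40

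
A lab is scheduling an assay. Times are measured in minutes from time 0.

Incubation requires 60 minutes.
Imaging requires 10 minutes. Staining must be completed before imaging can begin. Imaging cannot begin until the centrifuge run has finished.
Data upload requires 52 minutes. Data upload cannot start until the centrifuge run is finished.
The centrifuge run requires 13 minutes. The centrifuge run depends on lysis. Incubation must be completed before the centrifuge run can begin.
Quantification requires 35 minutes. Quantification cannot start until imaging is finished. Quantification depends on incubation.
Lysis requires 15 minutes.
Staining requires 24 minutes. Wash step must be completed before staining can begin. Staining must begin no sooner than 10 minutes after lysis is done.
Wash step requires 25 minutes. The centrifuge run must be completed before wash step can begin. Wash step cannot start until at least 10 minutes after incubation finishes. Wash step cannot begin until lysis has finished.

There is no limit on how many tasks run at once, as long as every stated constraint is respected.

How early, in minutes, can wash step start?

Incubation has no prerequisites, so it starts at minute 0 and finishes at minute 60.
Lysis has no prerequisites, so it starts at minute 0 and finishes at minute 15.
For the centrifuge run: lysis (finishes minute 15); incubation (finishes minute 60). Taking the maximum gives a start of minute 60, and it finishes at 60 + 13 = minute 73.
Wash step waits on the centrifuge run (finishes minute 73); incubation (finishes minute 60, plus 10-minute gap → minute 70); lysis (finishes minute 15). The latest of these is minute 73, which is the earliest wash step can start.

73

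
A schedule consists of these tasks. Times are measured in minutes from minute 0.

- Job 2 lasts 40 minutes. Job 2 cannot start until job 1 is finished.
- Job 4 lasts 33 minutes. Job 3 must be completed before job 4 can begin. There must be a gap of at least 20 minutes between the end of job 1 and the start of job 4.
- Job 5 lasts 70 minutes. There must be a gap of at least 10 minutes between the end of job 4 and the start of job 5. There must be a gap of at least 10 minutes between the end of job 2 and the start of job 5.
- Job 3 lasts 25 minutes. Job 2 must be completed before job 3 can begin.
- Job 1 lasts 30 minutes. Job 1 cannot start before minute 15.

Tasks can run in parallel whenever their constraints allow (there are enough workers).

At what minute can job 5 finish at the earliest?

223

Job 1 waits on its own release at minute 15, so it starts at minute 15 and finishes at 15 + 30 = minute 45.
Job 2 cannot begin until job 1 (finishes minute 45). It runs from minute 45 to 45 + 40 = minute 85.
After job 2 (finishes minute 85), job 3 can start at minute 85 and finishes at minute 110.
Job 4 needs all of job 3 (finishes minute 110); job 1 (finishes minute 45, plus 20-minute gap → minute 65). That puts its earliest start at minute 110; it finishes at 110 + 33 = minute 143.
Job 5 cannot start until job 4 (finishes minute 143, plus 10-minute gap → minute 153); job 2 (finishes minute 85, plus 10-minute gap → minute 95). The controlling bound is minute 153, so job 5 finishes at 153 + 70 = minute 223.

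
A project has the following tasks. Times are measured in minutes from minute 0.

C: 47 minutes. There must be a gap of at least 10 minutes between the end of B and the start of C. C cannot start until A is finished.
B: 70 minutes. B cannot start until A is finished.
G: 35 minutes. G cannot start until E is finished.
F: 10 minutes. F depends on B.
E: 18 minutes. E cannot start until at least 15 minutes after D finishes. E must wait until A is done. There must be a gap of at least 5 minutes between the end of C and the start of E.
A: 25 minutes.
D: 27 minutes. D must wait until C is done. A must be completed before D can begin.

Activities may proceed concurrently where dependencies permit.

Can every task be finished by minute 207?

No

A can start immediately at minute 0; it finishes at minute 25.
B cannot begin until A (finishes minute 25). It runs from minute 25 to 25 + 70 = minute 95.
After B (finishes minute 95), F can start at minute 95 and finishes at minute 105.
For C: B (finishes minute 95, plus 10-minute gap → minute 105); A (finishes minute 25). Taking the maximum gives a start of minute 105, and it finishes at 105 + 47 = minute 152.
D cannot start until C (finishes minute 152); A (finishes minute 25). The controlling bound is minute 152, so D finishes at 152 + 27 = minute 179.
E cannot start until D (finishes minute 179, plus 15-minute gap → minute 194); A (finishes minute 25); C (finishes minute 152, plus 5-minute gap → minute 157). The controlling bound is minute 194, so E finishes at 194 + 18 = minute 212.
G cannot begin until E (finishes minute 212). It runs from minute 212 to 212 + 35 = minute 247.
The earliest everything can be done is minute 247, which is after the deadline of 207, so it is not possible.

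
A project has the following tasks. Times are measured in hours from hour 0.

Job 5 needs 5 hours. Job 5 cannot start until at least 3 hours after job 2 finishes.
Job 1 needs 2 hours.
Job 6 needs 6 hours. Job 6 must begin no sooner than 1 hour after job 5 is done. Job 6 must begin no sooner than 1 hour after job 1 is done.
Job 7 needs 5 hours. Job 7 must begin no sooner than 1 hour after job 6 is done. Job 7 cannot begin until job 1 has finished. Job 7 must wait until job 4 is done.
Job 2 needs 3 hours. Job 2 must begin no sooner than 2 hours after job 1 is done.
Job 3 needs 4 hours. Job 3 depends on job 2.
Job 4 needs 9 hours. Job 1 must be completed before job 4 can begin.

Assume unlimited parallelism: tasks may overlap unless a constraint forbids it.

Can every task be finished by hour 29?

Job 1 can start immediately at hour 0; it finishes at hour 2.
Job 4 waits on job 1 (finishes hour 2), so it starts at hour 2 and finishes at 2 + 9 = hour 11.
Job 2 waits on job 1 (finishes hour 2, plus 2-hour gap → hour 4), so it starts at hour 4 and finishes at 4 + 3 = hour 7.
After job 2 (finishes hour 7, plus 3-hour gap → hour 10), job 5 can start at hour 10 and finishes at hour 15.
Job 6 needs all of job 5 (finishes hour 15, plus 1-hour gap → hour 16); job 1 (finishes hour 2, plus 1-hour gap → hour 3). That puts its earliest start at hour 16; it finishes at 16 + 6 = hour 22.
Job 7 has to wait for job 6 (finishes hour 22, plus 1-hour gap → hour 23); job 1 (finishes hour 2); job 4 (finishes hour 11). The latest of these is hour 23, so job 7 runs hour 23 to 23 + 5 = hour 28.
Job 3 cannot begin until job 2 (finishes hour 7). It runs from hour 7 to 7 + 4 = hour 11.
Every task is finished by hour 28, which is no later than the deadline of 29, so the schedule is feasible.

Yes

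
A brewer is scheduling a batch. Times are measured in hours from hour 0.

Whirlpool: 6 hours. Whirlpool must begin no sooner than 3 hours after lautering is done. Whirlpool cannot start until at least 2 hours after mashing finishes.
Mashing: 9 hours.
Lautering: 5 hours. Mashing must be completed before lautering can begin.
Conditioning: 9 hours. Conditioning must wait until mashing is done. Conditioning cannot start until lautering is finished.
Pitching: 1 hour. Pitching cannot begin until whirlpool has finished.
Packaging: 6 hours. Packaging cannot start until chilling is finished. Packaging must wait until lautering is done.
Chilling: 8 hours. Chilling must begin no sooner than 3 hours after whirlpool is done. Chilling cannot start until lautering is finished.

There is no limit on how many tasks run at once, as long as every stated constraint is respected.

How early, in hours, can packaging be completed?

40

Mashing can start immediately at hour 0; it finishes at hour 9.
After mashing (finishes hour 9), lautering can start at hour 9 and finishes at hour 14.
Whirlpool has to wait for lautering (finishes hour 14, plus 3-hour gap → hour 17); mashing (finishes hour 9, plus 2-hour gap → hour 11). The latest of these is hour 17, so whirlpool runs hour 17 to 17 + 6 = hour 23.
Chilling needs all of whirlpool (finishes hour 23, plus 3-hour gap → hour 26); lautering (finishes hour 14). That puts its earliest start at hour 26; it finishes at 26 + 8 = hour 34.
Packaging needs all of chilling (finishes hour 34); lautering (finishes hour 14). That puts its earliest start at hour 34; it finishes at 34 + 6 = hour 40.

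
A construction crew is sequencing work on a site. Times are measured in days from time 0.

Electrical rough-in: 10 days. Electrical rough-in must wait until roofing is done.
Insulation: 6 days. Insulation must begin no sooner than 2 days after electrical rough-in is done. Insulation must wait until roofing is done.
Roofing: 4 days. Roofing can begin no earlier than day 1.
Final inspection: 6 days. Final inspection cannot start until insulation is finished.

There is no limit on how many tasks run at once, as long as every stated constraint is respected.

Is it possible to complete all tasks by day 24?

Roofing waits on its own release at day 1, so it starts at day 1 and finishes at 1 + 4 = day 5.
After roofing (finishes day 5), electrical rough-in can start at day 5 and finishes at day 15.
For insulation: electrical rough-in (finishes day 15, plus 2-day gap → day 17); roofing (finishes day 5). Taking the maximum gives a start of day 17, and it finishes at 17 + 6 = day 23.
Final inspection waits on insulation (finishes day 23), so it starts at day 23 and finishes at 23 + 6 = day 29.
The earliest everything can be done is day 29, which is after the deadline of 24, so it is not possible.

No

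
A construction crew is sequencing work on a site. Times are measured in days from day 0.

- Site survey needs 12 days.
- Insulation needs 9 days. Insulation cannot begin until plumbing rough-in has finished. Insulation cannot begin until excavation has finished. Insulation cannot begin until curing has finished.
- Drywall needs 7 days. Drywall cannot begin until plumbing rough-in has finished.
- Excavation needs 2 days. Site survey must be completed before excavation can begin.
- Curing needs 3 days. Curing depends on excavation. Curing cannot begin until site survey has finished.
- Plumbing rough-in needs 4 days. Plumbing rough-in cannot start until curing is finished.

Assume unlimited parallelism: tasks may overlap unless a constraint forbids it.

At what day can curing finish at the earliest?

17

Site survey has no prerequisites, so it starts at day 0 and finishes at day 12.
Excavation waits on site survey (finishes day 12), so it starts at day 12 and finishes at 12 + 2 = day 14.
Curing needs all of excavation (finishes day 14); site survey (finishes day 12). That puts its earliest start at day 14; it finishes at 14 + 3 = day 17.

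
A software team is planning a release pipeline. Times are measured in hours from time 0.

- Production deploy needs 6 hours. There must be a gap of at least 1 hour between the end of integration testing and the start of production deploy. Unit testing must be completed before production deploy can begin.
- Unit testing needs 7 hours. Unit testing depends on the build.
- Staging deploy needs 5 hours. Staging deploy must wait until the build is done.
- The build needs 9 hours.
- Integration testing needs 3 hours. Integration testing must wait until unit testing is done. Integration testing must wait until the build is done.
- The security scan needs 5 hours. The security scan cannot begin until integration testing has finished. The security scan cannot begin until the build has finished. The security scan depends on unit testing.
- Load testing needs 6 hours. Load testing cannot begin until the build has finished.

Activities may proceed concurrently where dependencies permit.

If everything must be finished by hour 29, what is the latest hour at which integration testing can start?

19

To finish by hour 29, the security scan (duration 5) must start no later than hour 24.
Production deploy must finish by hour 29; it takes 6 hours, so it must start by 29 − 6 = hour 23.
Integration testing has several dependents: the security scan (must start by hour 24); production deploy (must start by hour 23, minus 1-hour gap → hour 22). The earliest of those limits is hour 22, so integration testing must start by 22 − 3 = hour 19.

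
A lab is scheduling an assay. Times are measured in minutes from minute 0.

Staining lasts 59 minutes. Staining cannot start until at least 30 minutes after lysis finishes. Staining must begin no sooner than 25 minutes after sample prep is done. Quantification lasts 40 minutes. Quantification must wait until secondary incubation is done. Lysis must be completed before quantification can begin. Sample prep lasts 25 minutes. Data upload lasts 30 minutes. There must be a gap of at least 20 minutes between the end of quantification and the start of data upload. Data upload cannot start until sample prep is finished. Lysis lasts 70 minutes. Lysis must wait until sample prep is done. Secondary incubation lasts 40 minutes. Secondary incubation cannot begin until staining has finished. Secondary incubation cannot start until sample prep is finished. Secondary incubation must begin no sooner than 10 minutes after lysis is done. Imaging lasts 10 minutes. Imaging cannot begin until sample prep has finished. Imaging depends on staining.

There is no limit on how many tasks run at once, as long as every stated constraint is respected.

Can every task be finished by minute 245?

No

Sample prep has no prerequisites, so it starts at minute 0 and finishes at minute 25.
Lysis waits on sample prep (finishes minute 25), so it starts at minute 25 and finishes at 25 + 70 = minute 95.
For staining: lysis (finishes minute 95, plus 30-minute gap → minute 125); sample prep (finishes minute 25, plus 25-minute gap → minute 50). Taking the maximum gives a start of minute 125, and it finishes at 125 + 59 = minute 184.
For imaging: sample prep (finishes minute 25); staining (finishes minute 184). Taking the maximum gives a start of minute 184, and it finishes at 184 + 10 = minute 194.
Secondary incubation needs all of staining (finishes minute 184); sample prep (finishes minute 25); lysis (finishes minute 95, plus 10-minute gap → minute 105). That puts its earliest start at minute 184; it finishes at 184 + 40 = minute 224.
Quantification cannot start until secondary incubation (finishes minute 224); lysis (finishes minute 95). The controlling bound is minute 224, so quantification finishes at 224 + 40 = minute 264.
Data upload needs all of quantification (finishes minute 264, plus 20-minute gap → minute 284); sample prep (finishes minute 25). That puts its earliest start at minute 284; it finishes at 284 + 30 = minute 314.
The earliest everything can be done is minute 314, which is after the deadline of 245, so it is not possible.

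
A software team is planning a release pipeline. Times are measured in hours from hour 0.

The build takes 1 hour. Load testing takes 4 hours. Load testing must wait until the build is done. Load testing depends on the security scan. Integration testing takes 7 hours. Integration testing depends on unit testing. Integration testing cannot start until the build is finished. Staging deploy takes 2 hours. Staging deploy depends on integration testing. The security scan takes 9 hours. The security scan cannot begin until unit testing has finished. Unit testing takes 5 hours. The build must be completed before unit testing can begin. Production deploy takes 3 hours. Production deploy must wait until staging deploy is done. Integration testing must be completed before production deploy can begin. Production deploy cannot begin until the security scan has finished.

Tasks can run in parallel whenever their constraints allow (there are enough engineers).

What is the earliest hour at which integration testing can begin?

The build has no prerequisites, so it starts at hour 0 and finishes at hour 1.
Unit testing waits on the build (finishes hour 1), so it starts at hour 1 and finishes at 1 + 5 = hour 6.
Integration testing waits on unit testing (finishes hour 6); the build (finishes hour 1). The latest of these is hour 6, which is the earliest integration testing can start.

6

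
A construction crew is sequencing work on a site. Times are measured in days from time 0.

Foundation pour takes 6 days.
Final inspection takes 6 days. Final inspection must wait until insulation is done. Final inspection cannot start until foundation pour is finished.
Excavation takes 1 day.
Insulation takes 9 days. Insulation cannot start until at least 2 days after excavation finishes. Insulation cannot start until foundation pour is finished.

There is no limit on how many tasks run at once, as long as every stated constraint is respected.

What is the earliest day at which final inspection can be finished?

21

Nothing blocks foundation pour, so it runs from day 0 to day 6.
Excavation has no prerequisites, so it starts at day 0 and finishes at day 1.
Insulation needs all of excavation (finishes day 1, plus 2-day gap → day 3); foundation pour (finishes day 6). That puts its earliest start at day 6; it finishes at 6 + 9 = day 15.
Final inspection needs all of insulation (finishes day 15); foundation pour (finishes day 6). That puts its earliest start at day 15; it finishes at 15 + 6 = day 21.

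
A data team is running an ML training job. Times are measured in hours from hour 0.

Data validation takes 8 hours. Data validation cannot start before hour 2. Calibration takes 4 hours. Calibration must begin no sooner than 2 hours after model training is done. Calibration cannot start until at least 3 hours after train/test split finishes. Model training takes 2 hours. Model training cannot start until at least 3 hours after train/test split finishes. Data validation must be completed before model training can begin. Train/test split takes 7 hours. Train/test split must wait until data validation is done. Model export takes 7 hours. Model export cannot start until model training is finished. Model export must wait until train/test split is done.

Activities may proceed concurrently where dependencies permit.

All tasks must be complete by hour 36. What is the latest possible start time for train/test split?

17

To finish by hour 36, calibration (duration 4) must start no later than hour 32.
Nothing follows model export; the deadline of hour 36 is its only limit. It must start by 36 − 7 = hour 29.
Model training has several dependents: calibration (must start by hour 32, minus 2-hour gap → hour 30); model export (must start by hour 29). The earliest of those limits is hour 29, so model training must start by 29 − 2 = hour 27.
Train/test split has several dependents: model training (must start by hour 27, minus 3-hour gap → hour 24); calibration (must start by hour 32, minus 3-hour gap → hour 29); model export (must start by hour 29). The earliest of those limits is hour 24, so train/test split must start by 24 − 7 = hour 17.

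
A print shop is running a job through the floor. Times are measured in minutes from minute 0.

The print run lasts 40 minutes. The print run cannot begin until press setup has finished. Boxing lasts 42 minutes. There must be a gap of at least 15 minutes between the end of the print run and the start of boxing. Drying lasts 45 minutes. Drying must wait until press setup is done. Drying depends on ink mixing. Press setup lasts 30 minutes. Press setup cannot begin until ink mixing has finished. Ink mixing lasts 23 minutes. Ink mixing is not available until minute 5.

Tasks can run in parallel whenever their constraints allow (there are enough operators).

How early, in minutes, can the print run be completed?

Ink mixing waits on its own release at minute 5, so it starts at minute 5 and finishes at 5 + 23 = minute 28.
Press setup cannot begin until ink mixing (finishes minute 28). It runs from minute 28 to 28 + 30 = minute 58.
After press setup (finishes minute 58), the print run can start at minute 58 and finishes at minute 98.

98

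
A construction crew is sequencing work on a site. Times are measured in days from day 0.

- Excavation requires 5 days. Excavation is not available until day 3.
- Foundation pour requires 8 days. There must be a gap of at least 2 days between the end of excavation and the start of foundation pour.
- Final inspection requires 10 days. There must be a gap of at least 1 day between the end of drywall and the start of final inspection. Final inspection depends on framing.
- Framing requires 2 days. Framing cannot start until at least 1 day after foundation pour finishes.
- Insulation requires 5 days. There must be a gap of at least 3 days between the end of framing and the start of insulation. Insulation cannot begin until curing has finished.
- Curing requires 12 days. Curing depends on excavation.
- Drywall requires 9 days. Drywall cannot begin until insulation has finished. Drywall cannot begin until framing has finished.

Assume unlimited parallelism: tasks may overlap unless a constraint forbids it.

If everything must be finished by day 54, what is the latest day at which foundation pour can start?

15

Nothing follows final inspection; the deadline of day 54 is its only limit. It must start by 54 − 10 = day 44.
Drywall must finish before final inspection (must start by day 44, minus 1-day gap → day 43). With a 9-day duration, drywall must start by 43 − 9 = day 34.
Insulation must finish before drywall (must start by day 34). With a 5-day duration, insulation must start by 34 − 5 = day 29.
Framing has several dependents: insulation (must start by day 29, minus 3-day gap → day 26); drywall (must start by day 34); final inspection (must start by day 44). The earliest of those limits is day 26, so framing must start by 26 − 2 = day 24.
Foundation pour has to be done before framing (must start by day 24, minus 1-day gap → day 23). That means finishing by day 23, i.e. starting by 23 − 8 = day 15.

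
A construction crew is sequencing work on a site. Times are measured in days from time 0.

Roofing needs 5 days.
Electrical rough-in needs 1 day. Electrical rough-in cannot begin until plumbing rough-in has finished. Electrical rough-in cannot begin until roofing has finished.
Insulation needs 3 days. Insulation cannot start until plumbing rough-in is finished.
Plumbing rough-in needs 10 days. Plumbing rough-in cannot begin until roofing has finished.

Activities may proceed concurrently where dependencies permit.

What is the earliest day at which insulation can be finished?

Nothing blocks roofing, so it runs from day 0 to day 5.
Plumbing rough-in waits on roofing (finishes day 5), so it starts at day 5 and finishes at 5 + 10 = day 15.
Insulation cannot begin until plumbing rough-in (finishes day 15). It runs from day 15 to 15 + 3 = day 18.

18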